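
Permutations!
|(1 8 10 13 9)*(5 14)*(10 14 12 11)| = 9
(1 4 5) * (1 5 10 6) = (1 4 10 6) = [0, 4, 2, 3, 10, 5, 1, 7, 8, 9, 6]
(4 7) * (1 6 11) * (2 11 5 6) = (1 2 11)(4 7)(5 6) = [0, 2, 11, 3, 7, 6, 5, 4, 8, 9, 10, 1]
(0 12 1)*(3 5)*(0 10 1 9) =(0 12 9)(1 10)(3 5) =[12, 10, 2, 5, 4, 3, 6, 7, 8, 0, 1, 11, 9]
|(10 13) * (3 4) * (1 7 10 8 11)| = |(1 7 10 13 8 11)(3 4)| = 6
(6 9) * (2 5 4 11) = (2 5 4 11)(6 9) = [0, 1, 5, 3, 11, 4, 9, 7, 8, 6, 10, 2]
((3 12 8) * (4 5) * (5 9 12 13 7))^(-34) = [0, 1, 2, 12, 7, 13, 6, 3, 9, 5, 10, 11, 4, 8] = (3 12 4 7)(5 13 8 9)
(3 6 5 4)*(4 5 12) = [0, 1, 2, 6, 3, 5, 12, 7, 8, 9, 10, 11, 4] = (3 6 12 4)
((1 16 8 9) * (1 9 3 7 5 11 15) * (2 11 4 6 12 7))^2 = (1 8 2 15 16 3 11)(4 12 5 6 7) = [0, 8, 15, 11, 12, 6, 7, 4, 2, 9, 10, 1, 5, 13, 14, 16, 3]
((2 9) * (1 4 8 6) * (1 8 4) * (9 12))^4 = (2 12 9) = [0, 1, 12, 3, 4, 5, 6, 7, 8, 2, 10, 11, 9]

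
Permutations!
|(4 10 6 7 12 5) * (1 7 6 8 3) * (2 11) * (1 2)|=|(1 7 12 5 4 10 8 3 2 11)|=10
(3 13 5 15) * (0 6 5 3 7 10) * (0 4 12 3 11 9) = [6, 1, 2, 13, 12, 15, 5, 10, 8, 0, 4, 9, 3, 11, 14, 7] = (0 6 5 15 7 10 4 12 3 13 11 9)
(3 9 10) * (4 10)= [0, 1, 2, 9, 10, 5, 6, 7, 8, 4, 3]= (3 9 4 10)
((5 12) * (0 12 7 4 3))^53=[3, 1, 2, 4, 7, 12, 6, 5, 8, 9, 10, 11, 0]=(0 3 4 7 5 12)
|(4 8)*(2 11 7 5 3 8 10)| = 8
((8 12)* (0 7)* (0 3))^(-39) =(8 12) =[0, 1, 2, 3, 4, 5, 6, 7, 12, 9, 10, 11, 8]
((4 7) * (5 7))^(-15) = (7) = [0, 1, 2, 3, 4, 5, 6, 7]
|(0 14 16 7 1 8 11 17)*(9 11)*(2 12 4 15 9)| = |(0 14 16 7 1 8 2 12 4 15 9 11 17)| = 13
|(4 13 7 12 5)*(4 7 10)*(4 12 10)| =|(4 13)(5 7 10 12)| =4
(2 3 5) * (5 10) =[0, 1, 3, 10, 4, 2, 6, 7, 8, 9, 5] =(2 3 10 5)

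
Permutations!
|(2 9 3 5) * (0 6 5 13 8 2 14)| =|(0 6 5 14)(2 9 3 13 8)| =20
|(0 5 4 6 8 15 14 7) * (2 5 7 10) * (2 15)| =|(0 7)(2 5 4 6 8)(10 15 14)| =30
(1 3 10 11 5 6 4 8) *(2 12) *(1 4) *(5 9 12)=(1 3 10 11 9 12 2 5 6)(4 8)=[0, 3, 5, 10, 8, 6, 1, 7, 4, 12, 11, 9, 2]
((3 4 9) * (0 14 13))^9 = (14) = [0, 1, 2, 3, 4, 5, 6, 7, 8, 9, 10, 11, 12, 13, 14]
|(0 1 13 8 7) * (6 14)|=10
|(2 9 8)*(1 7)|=|(1 7)(2 9 8)|=6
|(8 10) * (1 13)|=2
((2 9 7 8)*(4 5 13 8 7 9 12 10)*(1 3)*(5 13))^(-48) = [0, 1, 2, 3, 4, 5, 6, 7, 8, 9, 10, 11, 12, 13] = (13)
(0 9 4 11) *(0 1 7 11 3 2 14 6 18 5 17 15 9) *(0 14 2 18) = (0 14 6)(1 7 11)(3 18 5 17 15 9 4) = [14, 7, 2, 18, 3, 17, 0, 11, 8, 4, 10, 1, 12, 13, 6, 9, 16, 15, 5]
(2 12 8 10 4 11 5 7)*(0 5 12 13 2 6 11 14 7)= (0 5)(2 13)(4 14 7 6 11 12 8 10)= [5, 1, 13, 3, 14, 0, 11, 6, 10, 9, 4, 12, 8, 2, 7]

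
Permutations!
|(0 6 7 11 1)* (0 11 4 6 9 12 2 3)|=|(0 9 12 2 3)(1 11)(4 6 7)|=30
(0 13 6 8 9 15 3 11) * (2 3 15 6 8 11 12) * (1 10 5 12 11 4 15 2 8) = (0 13 1 10 5 12 8 9 6 4 15 2 3 11) = [13, 10, 3, 11, 15, 12, 4, 7, 9, 6, 5, 0, 8, 1, 14, 2]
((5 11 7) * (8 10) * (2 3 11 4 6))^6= (2 6 4 5 7 11 3)= [0, 1, 6, 2, 5, 7, 4, 11, 8, 9, 10, 3]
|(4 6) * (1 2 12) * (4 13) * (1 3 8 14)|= 6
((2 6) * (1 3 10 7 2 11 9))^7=[0, 9, 7, 1, 4, 5, 2, 10, 8, 11, 3, 6]=(1 9 11 6 2 7 10 3)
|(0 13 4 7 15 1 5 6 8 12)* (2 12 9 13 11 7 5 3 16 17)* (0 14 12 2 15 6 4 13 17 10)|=|(0 11 7 6 8 9 17 15 1 3 16 10)(4 5)(12 14)|=12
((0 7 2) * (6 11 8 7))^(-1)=[2, 1, 7, 3, 4, 5, 0, 8, 11, 9, 10, 6]=(0 2 7 8 11 6)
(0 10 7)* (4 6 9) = (0 10 7)(4 6 9) = [10, 1, 2, 3, 6, 5, 9, 0, 8, 4, 7]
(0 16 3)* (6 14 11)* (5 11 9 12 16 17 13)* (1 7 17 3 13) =(0 3)(1 7 17)(5 11 6 14 9 12 16 13) =[3, 7, 2, 0, 4, 11, 14, 17, 8, 12, 10, 6, 16, 5, 9, 15, 13, 1]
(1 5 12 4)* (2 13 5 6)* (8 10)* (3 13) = (1 6 2 3 13 5 12 4)(8 10) = [0, 6, 3, 13, 1, 12, 2, 7, 10, 9, 8, 11, 4, 5]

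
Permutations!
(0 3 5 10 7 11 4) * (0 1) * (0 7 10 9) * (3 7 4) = (0 7 11 3 5 9)(1 4) = [7, 4, 2, 5, 1, 9, 6, 11, 8, 0, 10, 3]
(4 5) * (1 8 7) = (1 8 7)(4 5) = [0, 8, 2, 3, 5, 4, 6, 1, 7]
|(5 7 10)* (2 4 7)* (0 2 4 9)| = 12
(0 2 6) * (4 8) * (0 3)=[2, 1, 6, 0, 8, 5, 3, 7, 4]=(0 2 6 3)(4 8)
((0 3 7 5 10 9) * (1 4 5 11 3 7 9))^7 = (0 11 9 7 3)(1 10 5 4) = [11, 10, 2, 0, 1, 4, 6, 3, 8, 7, 5, 9]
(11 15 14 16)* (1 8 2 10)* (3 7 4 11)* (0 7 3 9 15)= (0 7 4 11)(1 8 2 10)(9 15 14 16)= [7, 8, 10, 3, 11, 5, 6, 4, 2, 15, 1, 0, 12, 13, 16, 14, 9]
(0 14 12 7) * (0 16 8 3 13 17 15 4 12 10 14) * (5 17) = (3 13 5 17 15 4 12 7 16 8)(10 14) = [0, 1, 2, 13, 12, 17, 6, 16, 3, 9, 14, 11, 7, 5, 10, 4, 8, 15]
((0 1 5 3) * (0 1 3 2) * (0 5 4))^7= (0 4 1 3)(2 5)= [4, 3, 5, 0, 1, 2]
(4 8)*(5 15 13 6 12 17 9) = [0, 1, 2, 3, 8, 15, 12, 7, 4, 5, 10, 11, 17, 6, 14, 13, 16, 9] = (4 8)(5 15 13 6 12 17 9)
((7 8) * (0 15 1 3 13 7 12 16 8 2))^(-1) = (0 2 7 13 3 1 15)(8 16 12) = [2, 15, 7, 1, 4, 5, 6, 13, 16, 9, 10, 11, 8, 3, 14, 0, 12]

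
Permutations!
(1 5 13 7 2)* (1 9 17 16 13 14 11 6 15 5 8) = (1 8)(2 9 17 16 13 7)(5 14 11 6 15) = [0, 8, 9, 3, 4, 14, 15, 2, 1, 17, 10, 6, 12, 7, 11, 5, 13, 16]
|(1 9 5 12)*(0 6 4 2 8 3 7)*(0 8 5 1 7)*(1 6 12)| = |(0 12 7 8 3)(1 9 6 4 2 5)| = 30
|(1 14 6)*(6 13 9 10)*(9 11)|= 7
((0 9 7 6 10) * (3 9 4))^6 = (0 10 6 7 9 3 4) = [10, 1, 2, 4, 0, 5, 7, 9, 8, 3, 6]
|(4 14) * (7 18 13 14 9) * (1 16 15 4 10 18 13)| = |(1 16 15 4 9 7 13 14 10 18)| = 10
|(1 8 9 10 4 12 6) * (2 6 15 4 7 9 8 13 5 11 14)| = 21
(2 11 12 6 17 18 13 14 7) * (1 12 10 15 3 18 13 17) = (1 12 6)(2 11 10 15 3 18 17 13 14 7) = [0, 12, 11, 18, 4, 5, 1, 2, 8, 9, 15, 10, 6, 14, 7, 3, 16, 13, 17]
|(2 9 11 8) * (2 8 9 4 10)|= |(2 4 10)(9 11)|= 6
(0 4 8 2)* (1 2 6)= (0 4 8 6 1 2)= [4, 2, 0, 3, 8, 5, 1, 7, 6]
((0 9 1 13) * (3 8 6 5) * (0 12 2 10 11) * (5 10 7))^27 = [9, 13, 7, 8, 4, 3, 10, 5, 6, 1, 11, 0, 2, 12] = (0 9 1 13 12 2 7 5 3 8 6 10 11)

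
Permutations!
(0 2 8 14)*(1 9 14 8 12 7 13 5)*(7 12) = (0 2 7 13 5 1 9 14) = [2, 9, 7, 3, 4, 1, 6, 13, 8, 14, 10, 11, 12, 5, 0]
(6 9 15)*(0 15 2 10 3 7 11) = [15, 1, 10, 7, 4, 5, 9, 11, 8, 2, 3, 0, 12, 13, 14, 6] = (0 15 6 9 2 10 3 7 11)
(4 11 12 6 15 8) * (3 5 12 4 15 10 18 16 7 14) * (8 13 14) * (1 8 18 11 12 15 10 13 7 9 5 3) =(1 8 10 11 4 12 6 13 14)(5 15 7 18 16 9) =[0, 8, 2, 3, 12, 15, 13, 18, 10, 5, 11, 4, 6, 14, 1, 7, 9, 17, 16]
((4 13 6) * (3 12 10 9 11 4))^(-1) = (3 6 13 4 11 9 10 12) = [0, 1, 2, 6, 11, 5, 13, 7, 8, 10, 12, 9, 3, 4]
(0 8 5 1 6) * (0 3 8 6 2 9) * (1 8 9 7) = (0 6 3 9)(1 2 7)(5 8) = [6, 2, 7, 9, 4, 8, 3, 1, 5, 0]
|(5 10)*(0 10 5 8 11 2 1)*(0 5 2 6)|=|(0 10 8 11 6)(1 5 2)|=15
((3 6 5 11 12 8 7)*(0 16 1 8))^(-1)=(0 12 11 5 6 3 7 8 1 16)=[12, 16, 2, 7, 4, 6, 3, 8, 1, 9, 10, 5, 11, 13, 14, 15, 0]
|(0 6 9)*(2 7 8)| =|(0 6 9)(2 7 8)| =3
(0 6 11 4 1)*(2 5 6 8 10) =(0 8 10 2 5 6 11 4 1) =[8, 0, 5, 3, 1, 6, 11, 7, 10, 9, 2, 4]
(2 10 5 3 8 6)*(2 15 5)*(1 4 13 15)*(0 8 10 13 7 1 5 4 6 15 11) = (0 8 15 4 7 1 6 5 3 10 2 13 11) = [8, 6, 13, 10, 7, 3, 5, 1, 15, 9, 2, 0, 12, 11, 14, 4]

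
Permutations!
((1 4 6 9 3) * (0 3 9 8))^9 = (9)(0 4)(1 8)(3 6) = [4, 8, 2, 6, 0, 5, 3, 7, 1, 9]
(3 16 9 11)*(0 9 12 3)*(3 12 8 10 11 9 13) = [13, 1, 2, 16, 4, 5, 6, 7, 10, 9, 11, 0, 12, 3, 14, 15, 8] = (0 13 3 16 8 10 11)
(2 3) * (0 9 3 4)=(0 9 3 2 4)=[9, 1, 4, 2, 0, 5, 6, 7, 8, 3]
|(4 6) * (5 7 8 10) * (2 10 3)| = |(2 10 5 7 8 3)(4 6)| = 6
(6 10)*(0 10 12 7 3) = [10, 1, 2, 0, 4, 5, 12, 3, 8, 9, 6, 11, 7] = (0 10 6 12 7 3)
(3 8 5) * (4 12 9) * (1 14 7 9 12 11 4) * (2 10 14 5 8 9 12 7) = (1 5 3 9)(2 10 14)(4 11)(7 12) = [0, 5, 10, 9, 11, 3, 6, 12, 8, 1, 14, 4, 7, 13, 2]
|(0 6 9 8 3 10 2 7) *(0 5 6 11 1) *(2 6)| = 15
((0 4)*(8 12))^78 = [0, 1, 2, 3, 4, 5, 6, 7, 8, 9, 10, 11, 12] = (12)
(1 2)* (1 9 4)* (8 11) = [0, 2, 9, 3, 1, 5, 6, 7, 11, 4, 10, 8] = (1 2 9 4)(8 11)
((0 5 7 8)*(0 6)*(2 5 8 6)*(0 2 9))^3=(9)(2 6 7 5)=[0, 1, 6, 3, 4, 2, 7, 5, 8, 9]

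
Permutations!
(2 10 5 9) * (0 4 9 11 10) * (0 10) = (0 4 9 2 10 5 11) = [4, 1, 10, 3, 9, 11, 6, 7, 8, 2, 5, 0]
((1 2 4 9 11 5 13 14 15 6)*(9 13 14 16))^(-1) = (1 6 15 14 5 11 9 16 13 4 2) = [0, 6, 1, 3, 2, 11, 15, 7, 8, 16, 10, 9, 12, 4, 5, 14, 13]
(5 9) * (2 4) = (2 4)(5 9) = [0, 1, 4, 3, 2, 9, 6, 7, 8, 5]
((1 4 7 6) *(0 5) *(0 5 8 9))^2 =(0 9 8)(1 7)(4 6) =[9, 7, 2, 3, 6, 5, 4, 1, 0, 8]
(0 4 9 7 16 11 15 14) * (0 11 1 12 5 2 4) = (1 12 5 2 4 9 7 16)(11 15 14) = [0, 12, 4, 3, 9, 2, 6, 16, 8, 7, 10, 15, 5, 13, 11, 14, 1]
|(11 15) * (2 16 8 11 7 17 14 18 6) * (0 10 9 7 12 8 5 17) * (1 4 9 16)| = 52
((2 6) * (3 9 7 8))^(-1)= (2 6)(3 8 7 9)= [0, 1, 6, 8, 4, 5, 2, 9, 7, 3]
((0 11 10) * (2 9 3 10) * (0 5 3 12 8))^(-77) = (0 11 2 9 12 8)(3 10 5) = [11, 1, 9, 10, 4, 3, 6, 7, 0, 12, 5, 2, 8]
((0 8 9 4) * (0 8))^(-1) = (4 9 8) = [0, 1, 2, 3, 9, 5, 6, 7, 4, 8]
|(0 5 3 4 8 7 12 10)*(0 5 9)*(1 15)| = |(0 9)(1 15)(3 4 8 7 12 10 5)| = 14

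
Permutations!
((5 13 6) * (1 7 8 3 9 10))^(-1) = (1 10 9 3 8 7)(5 6 13) = [0, 10, 2, 8, 4, 6, 13, 1, 7, 3, 9, 11, 12, 5]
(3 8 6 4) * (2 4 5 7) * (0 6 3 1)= (0 6 5 7 2 4 1)(3 8)= [6, 0, 4, 8, 1, 7, 5, 2, 3]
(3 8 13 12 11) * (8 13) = (3 13 12 11) = [0, 1, 2, 13, 4, 5, 6, 7, 8, 9, 10, 3, 11, 12]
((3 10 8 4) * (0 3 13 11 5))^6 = (0 11 4 10)(3 5 13 8) = [11, 1, 2, 5, 10, 13, 6, 7, 3, 9, 0, 4, 12, 8]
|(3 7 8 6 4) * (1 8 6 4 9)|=7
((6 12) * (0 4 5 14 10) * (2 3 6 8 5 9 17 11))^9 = (0 8 2 4 5 3 9 14 6 17 10 12 11) = [8, 1, 4, 9, 5, 3, 17, 7, 2, 14, 12, 0, 11, 13, 6, 15, 16, 10]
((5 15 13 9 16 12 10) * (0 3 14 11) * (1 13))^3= (0 11 14 3)(1 16 5 13 12 15 9 10)= [11, 16, 2, 0, 4, 13, 6, 7, 8, 10, 1, 14, 15, 12, 3, 9, 5]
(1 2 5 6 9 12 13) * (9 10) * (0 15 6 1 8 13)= [15, 2, 5, 3, 4, 1, 10, 7, 13, 12, 9, 11, 0, 8, 14, 6]= (0 15 6 10 9 12)(1 2 5)(8 13)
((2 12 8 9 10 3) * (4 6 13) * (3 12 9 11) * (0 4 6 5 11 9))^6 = [0, 1, 2, 3, 4, 5, 6, 7, 10, 12, 8, 11, 9, 13] = (13)(8 10)(9 12)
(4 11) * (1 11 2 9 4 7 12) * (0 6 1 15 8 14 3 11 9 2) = (0 6 1 9 4)(3 11 7 12 15 8 14) = [6, 9, 2, 11, 0, 5, 1, 12, 14, 4, 10, 7, 15, 13, 3, 8]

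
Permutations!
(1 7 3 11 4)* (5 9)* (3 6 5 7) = [0, 3, 2, 11, 1, 9, 5, 6, 8, 7, 10, 4] = (1 3 11 4)(5 9 7 6)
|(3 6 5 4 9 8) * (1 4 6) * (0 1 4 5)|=4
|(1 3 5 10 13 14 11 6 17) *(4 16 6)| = 11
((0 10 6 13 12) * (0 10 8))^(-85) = [8, 1, 2, 3, 4, 5, 10, 7, 0, 9, 12, 11, 13, 6] = (0 8)(6 10 12 13)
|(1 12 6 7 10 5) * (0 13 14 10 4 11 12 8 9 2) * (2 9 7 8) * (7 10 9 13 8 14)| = |(0 8 10 5 1 2)(4 11 12 6 14 9 13 7)| = 24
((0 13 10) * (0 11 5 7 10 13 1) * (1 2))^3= (13)(5 11 10 7)= [0, 1, 2, 3, 4, 11, 6, 5, 8, 9, 7, 10, 12, 13]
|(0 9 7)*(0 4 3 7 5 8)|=|(0 9 5 8)(3 7 4)|=12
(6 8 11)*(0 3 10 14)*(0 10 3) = (6 8 11)(10 14) = [0, 1, 2, 3, 4, 5, 8, 7, 11, 9, 14, 6, 12, 13, 10]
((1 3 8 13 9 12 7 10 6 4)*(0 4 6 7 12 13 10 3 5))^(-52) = (13) = [0, 1, 2, 3, 4, 5, 6, 7, 8, 9, 10, 11, 12, 13]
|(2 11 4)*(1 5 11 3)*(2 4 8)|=6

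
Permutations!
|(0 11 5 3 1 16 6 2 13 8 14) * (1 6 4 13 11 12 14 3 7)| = 33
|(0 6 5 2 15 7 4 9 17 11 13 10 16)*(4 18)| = 14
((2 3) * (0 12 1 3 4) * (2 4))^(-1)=(0 4 3 1 12)=[4, 12, 2, 1, 3, 5, 6, 7, 8, 9, 10, 11, 0]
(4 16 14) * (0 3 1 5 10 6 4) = [3, 5, 2, 1, 16, 10, 4, 7, 8, 9, 6, 11, 12, 13, 0, 15, 14] = (0 3 1 5 10 6 4 16 14)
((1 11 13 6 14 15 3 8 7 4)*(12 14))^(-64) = [0, 13, 2, 7, 11, 5, 14, 1, 4, 9, 10, 6, 15, 12, 3, 8] = (1 13 12 15 8 4 11 6 14 3 7)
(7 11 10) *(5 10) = (5 10 7 11) = [0, 1, 2, 3, 4, 10, 6, 11, 8, 9, 7, 5]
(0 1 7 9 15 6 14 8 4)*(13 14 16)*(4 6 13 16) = (16)(0 1 7 9 15 13 14 8 6 4) = [1, 7, 2, 3, 0, 5, 4, 9, 6, 15, 10, 11, 12, 14, 8, 13, 16]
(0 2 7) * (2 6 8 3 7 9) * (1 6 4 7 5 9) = (0 4 7)(1 6 8 3 5 9 2) = [4, 6, 1, 5, 7, 9, 8, 0, 3, 2]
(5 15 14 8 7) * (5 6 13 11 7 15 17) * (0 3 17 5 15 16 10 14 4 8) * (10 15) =[3, 1, 2, 17, 8, 5, 13, 6, 16, 9, 14, 7, 12, 11, 0, 4, 15, 10] =(0 3 17 10 14)(4 8 16 15)(6 13 11 7)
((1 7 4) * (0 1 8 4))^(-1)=(0 7 1)(4 8)=[7, 0, 2, 3, 8, 5, 6, 1, 4]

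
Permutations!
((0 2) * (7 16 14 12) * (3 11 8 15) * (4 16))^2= (3 8)(4 14 7 16 12)(11 15)= [0, 1, 2, 8, 14, 5, 6, 16, 3, 9, 10, 15, 4, 13, 7, 11, 12]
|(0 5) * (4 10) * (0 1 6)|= |(0 5 1 6)(4 10)|= 4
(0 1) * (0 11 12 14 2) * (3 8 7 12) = (0 1 11 3 8 7 12 14 2) = [1, 11, 0, 8, 4, 5, 6, 12, 7, 9, 10, 3, 14, 13, 2]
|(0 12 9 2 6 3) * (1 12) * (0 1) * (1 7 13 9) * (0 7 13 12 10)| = |(0 7 12 1 10)(2 6 3 13 9)| = 5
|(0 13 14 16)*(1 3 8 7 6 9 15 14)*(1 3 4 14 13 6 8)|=|(0 6 9 15 13 3 1 4 14 16)(7 8)|=10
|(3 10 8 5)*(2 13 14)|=12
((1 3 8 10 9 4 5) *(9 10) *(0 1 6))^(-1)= [6, 0, 2, 1, 9, 4, 5, 7, 3, 8, 10]= (10)(0 6 5 4 9 8 3 1)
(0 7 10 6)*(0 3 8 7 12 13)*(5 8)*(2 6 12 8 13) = (0 8 7 10 12 2 6 3 5 13) = [8, 1, 6, 5, 4, 13, 3, 10, 7, 9, 12, 11, 2, 0]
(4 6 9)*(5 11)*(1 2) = [0, 2, 1, 3, 6, 11, 9, 7, 8, 4, 10, 5] = (1 2)(4 6 9)(5 11)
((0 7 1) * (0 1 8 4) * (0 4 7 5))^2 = (8) = [0, 1, 2, 3, 4, 5, 6, 7, 8]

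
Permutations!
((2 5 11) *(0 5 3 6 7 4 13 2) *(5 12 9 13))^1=[12, 1, 3, 6, 5, 11, 7, 4, 8, 13, 10, 0, 9, 2]=(0 12 9 13 2 3 6 7 4 5 11)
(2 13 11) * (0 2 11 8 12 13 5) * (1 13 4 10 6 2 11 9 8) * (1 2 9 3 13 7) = (0 11 3 13 2 5)(1 7)(4 10 6 9 8 12) = [11, 7, 5, 13, 10, 0, 9, 1, 12, 8, 6, 3, 4, 2]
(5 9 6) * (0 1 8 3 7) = [1, 8, 2, 7, 4, 9, 5, 0, 3, 6] = (0 1 8 3 7)(5 9 6)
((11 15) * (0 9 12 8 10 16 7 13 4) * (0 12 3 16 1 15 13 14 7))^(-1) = (0 16 3 9)(1 10 8 12 4 13 11 15)(7 14) = [16, 10, 2, 9, 13, 5, 6, 14, 12, 0, 8, 15, 4, 11, 7, 1, 3]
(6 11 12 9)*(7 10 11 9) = (6 9)(7 10 11 12) = [0, 1, 2, 3, 4, 5, 9, 10, 8, 6, 11, 12, 7]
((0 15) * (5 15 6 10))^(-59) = [6, 1, 2, 3, 4, 15, 10, 7, 8, 9, 5, 11, 12, 13, 14, 0] = (0 6 10 5 15)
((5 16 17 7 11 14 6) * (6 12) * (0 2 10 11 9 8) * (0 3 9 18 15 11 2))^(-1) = (2 10)(3 8 9)(5 6 12 14 11 15 18 7 17 16) = [0, 1, 10, 8, 4, 6, 12, 17, 9, 3, 2, 15, 14, 13, 11, 18, 5, 16, 7]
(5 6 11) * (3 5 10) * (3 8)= (3 5 6 11 10 8)= [0, 1, 2, 5, 4, 6, 11, 7, 3, 9, 8, 10]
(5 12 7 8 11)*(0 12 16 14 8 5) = [12, 1, 2, 3, 4, 16, 6, 5, 11, 9, 10, 0, 7, 13, 8, 15, 14] = (0 12 7 5 16 14 8 11)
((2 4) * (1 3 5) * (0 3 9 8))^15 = [1, 0, 4, 9, 2, 8, 6, 7, 5, 3] = (0 1)(2 4)(3 9)(5 8)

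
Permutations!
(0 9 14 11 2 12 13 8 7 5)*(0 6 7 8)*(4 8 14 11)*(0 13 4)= (0 9 11 2 12 4 8 14)(5 6 7)= [9, 1, 12, 3, 8, 6, 7, 5, 14, 11, 10, 2, 4, 13, 0]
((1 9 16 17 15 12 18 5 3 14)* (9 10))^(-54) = [0, 10, 2, 14, 4, 3, 6, 7, 8, 16, 9, 11, 18, 13, 1, 12, 17, 15, 5] = (1 10 9 16 17 15 12 18 5 3 14)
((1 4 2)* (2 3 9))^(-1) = (1 2 9 3 4) = [0, 2, 9, 4, 1, 5, 6, 7, 8, 3]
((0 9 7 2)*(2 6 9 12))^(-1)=(0 2 12)(6 7 9)=[2, 1, 12, 3, 4, 5, 7, 9, 8, 6, 10, 11, 0]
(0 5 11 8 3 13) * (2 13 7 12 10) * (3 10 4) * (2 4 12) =[5, 1, 13, 7, 3, 11, 6, 2, 10, 9, 4, 8, 12, 0] =(0 5 11 8 10 4 3 7 2 13)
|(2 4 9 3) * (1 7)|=|(1 7)(2 4 9 3)|=4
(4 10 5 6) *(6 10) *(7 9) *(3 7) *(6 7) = [0, 1, 2, 6, 7, 10, 4, 9, 8, 3, 5] = (3 6 4 7 9)(5 10)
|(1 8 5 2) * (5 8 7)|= 4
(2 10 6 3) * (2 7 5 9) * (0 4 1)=(0 4 1)(2 10 6 3 7 5 9)=[4, 0, 10, 7, 1, 9, 3, 5, 8, 2, 6]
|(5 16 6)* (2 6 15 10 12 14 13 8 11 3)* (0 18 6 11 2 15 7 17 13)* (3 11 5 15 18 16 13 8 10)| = 44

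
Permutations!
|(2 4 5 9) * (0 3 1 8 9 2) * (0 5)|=|(0 3 1 8 9 5 2 4)|=8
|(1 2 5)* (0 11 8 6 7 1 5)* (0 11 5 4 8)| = |(0 5 4 8 6 7 1 2 11)| = 9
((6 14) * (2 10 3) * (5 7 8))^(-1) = (2 3 10)(5 8 7)(6 14) = [0, 1, 3, 10, 4, 8, 14, 5, 7, 9, 2, 11, 12, 13, 6]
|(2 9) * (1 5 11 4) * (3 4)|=10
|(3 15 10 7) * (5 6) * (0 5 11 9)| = |(0 5 6 11 9)(3 15 10 7)| = 20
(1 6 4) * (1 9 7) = (1 6 4 9 7) = [0, 6, 2, 3, 9, 5, 4, 1, 8, 7]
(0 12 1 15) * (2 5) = [12, 15, 5, 3, 4, 2, 6, 7, 8, 9, 10, 11, 1, 13, 14, 0] = (0 12 1 15)(2 5)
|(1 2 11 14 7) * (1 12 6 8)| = 8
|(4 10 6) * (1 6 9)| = |(1 6 4 10 9)| = 5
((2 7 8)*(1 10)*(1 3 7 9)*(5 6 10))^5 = (1 7 5 8 6 2 10 9 3) = [0, 7, 10, 1, 4, 8, 2, 5, 6, 3, 9]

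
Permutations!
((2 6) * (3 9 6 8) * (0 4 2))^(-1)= [6, 1, 4, 8, 0, 5, 9, 7, 2, 3]= (0 6 9 3 8 2 4)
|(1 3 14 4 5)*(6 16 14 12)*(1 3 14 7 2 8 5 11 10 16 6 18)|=|(1 14 4 11 10 16 7 2 8 5 3 12 18)|=13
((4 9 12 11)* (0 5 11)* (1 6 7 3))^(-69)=(0 4)(1 3 7 6)(5 9)(11 12)=[4, 3, 2, 7, 0, 9, 1, 6, 8, 5, 10, 12, 11]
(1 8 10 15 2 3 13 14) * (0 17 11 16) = (0 17 11 16)(1 8 10 15 2 3 13 14) = [17, 8, 3, 13, 4, 5, 6, 7, 10, 9, 15, 16, 12, 14, 1, 2, 0, 11]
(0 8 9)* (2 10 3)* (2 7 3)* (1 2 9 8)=(0 1 2 10 9)(3 7)=[1, 2, 10, 7, 4, 5, 6, 3, 8, 0, 9]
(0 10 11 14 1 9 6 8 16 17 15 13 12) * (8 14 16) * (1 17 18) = (0 10 11 16 18 1 9 6 14 17 15 13 12) = [10, 9, 2, 3, 4, 5, 14, 7, 8, 6, 11, 16, 0, 12, 17, 13, 18, 15, 1]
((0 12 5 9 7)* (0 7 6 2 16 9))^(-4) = [5, 1, 2, 3, 4, 12, 6, 7, 8, 9, 10, 11, 0, 13, 14, 15, 16] = (16)(0 5 12)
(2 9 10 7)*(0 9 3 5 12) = (0 9 10 7 2 3 5 12) = [9, 1, 3, 5, 4, 12, 6, 2, 8, 10, 7, 11, 0]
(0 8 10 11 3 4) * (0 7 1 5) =(0 8 10 11 3 4 7 1 5) =[8, 5, 2, 4, 7, 0, 6, 1, 10, 9, 11, 3]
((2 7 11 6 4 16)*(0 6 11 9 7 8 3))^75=[8, 1, 4, 2, 0, 5, 3, 9, 16, 7, 10, 11, 12, 13, 14, 15, 6]=(0 8 16 6 3 2 4)(7 9)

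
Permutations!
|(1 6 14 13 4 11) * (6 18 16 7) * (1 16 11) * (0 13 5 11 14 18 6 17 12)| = 13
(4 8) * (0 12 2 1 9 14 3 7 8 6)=(0 12 2 1 9 14 3 7 8 4 6)=[12, 9, 1, 7, 6, 5, 0, 8, 4, 14, 10, 11, 2, 13, 3]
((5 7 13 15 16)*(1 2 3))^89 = [0, 3, 1, 2, 4, 16, 6, 5, 8, 9, 10, 11, 12, 7, 14, 13, 15] = (1 3 2)(5 16 15 13 7)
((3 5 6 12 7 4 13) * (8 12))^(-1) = (3 13 4 7 12 8 6 5) = [0, 1, 2, 13, 7, 3, 5, 12, 6, 9, 10, 11, 8, 4]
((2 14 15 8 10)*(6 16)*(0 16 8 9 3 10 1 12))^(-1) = [12, 8, 10, 9, 4, 5, 16, 7, 6, 15, 3, 11, 1, 13, 2, 14, 0] = (0 12 1 8 6 16)(2 10 3 9 15 14)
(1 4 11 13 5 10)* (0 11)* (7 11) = (0 7 11 13 5 10 1 4) = [7, 4, 2, 3, 0, 10, 6, 11, 8, 9, 1, 13, 12, 5]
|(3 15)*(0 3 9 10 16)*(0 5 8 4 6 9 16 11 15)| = |(0 3)(4 6 9 10 11 15 16 5 8)| = 18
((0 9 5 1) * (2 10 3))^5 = (0 9 5 1)(2 3 10) = [9, 0, 3, 10, 4, 1, 6, 7, 8, 5, 2]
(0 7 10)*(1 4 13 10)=[7, 4, 2, 3, 13, 5, 6, 1, 8, 9, 0, 11, 12, 10]=(0 7 1 4 13 10)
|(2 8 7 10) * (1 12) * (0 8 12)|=|(0 8 7 10 2 12 1)|=7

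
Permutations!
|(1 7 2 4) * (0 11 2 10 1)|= |(0 11 2 4)(1 7 10)|= 12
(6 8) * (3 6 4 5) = (3 6 8 4 5) = [0, 1, 2, 6, 5, 3, 8, 7, 4]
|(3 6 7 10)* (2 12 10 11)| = |(2 12 10 3 6 7 11)| = 7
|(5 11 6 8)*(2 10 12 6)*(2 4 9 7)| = 10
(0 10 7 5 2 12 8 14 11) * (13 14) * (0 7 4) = (0 10 4)(2 12 8 13 14 11 7 5) = [10, 1, 12, 3, 0, 2, 6, 5, 13, 9, 4, 7, 8, 14, 11]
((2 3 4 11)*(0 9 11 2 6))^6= [11, 1, 2, 3, 4, 5, 9, 7, 8, 6, 10, 0]= (0 11)(6 9)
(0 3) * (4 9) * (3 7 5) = (0 7 5 3)(4 9) = [7, 1, 2, 0, 9, 3, 6, 5, 8, 4]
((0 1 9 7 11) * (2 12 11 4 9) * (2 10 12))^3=[12, 11, 2, 3, 4, 5, 6, 7, 8, 9, 0, 10, 1]=(0 12 1 11 10)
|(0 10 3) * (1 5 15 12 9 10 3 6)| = |(0 3)(1 5 15 12 9 10 6)| = 14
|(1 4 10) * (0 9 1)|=|(0 9 1 4 10)|=5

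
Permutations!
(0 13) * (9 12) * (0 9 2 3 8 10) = (0 13 9 12 2 3 8 10) = [13, 1, 3, 8, 4, 5, 6, 7, 10, 12, 0, 11, 2, 9]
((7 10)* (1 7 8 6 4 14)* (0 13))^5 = (0 13)(1 4 8 7 14 6 10) = [13, 4, 2, 3, 8, 5, 10, 14, 7, 9, 1, 11, 12, 0, 6]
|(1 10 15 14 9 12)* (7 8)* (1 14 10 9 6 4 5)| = |(1 9 12 14 6 4 5)(7 8)(10 15)| = 14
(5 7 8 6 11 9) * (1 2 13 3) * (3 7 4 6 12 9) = (1 2 13 7 8 12 9 5 4 6 11 3) = [0, 2, 13, 1, 6, 4, 11, 8, 12, 5, 10, 3, 9, 7]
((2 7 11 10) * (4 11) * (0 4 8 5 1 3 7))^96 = (0 4 11 10 2)(1 3 7 8 5) = [4, 3, 0, 7, 11, 1, 6, 8, 5, 9, 2, 10]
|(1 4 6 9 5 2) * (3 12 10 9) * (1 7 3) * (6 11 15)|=|(1 4 11 15 6)(2 7 3 12 10 9 5)|=35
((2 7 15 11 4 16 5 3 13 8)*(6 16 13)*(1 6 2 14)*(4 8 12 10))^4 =(1 3 11 6 2 8 16 7 14 5 15) =[0, 3, 8, 11, 4, 15, 2, 14, 16, 9, 10, 6, 12, 13, 5, 1, 7]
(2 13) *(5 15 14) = (2 13)(5 15 14) = [0, 1, 13, 3, 4, 15, 6, 7, 8, 9, 10, 11, 12, 2, 5, 14]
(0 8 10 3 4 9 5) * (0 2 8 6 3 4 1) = [6, 0, 8, 1, 9, 2, 3, 7, 10, 5, 4] = (0 6 3 1)(2 8 10 4 9 5)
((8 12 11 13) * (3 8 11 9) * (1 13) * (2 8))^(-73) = (1 11 13)(2 12 3 8 9) = [0, 11, 12, 8, 4, 5, 6, 7, 9, 2, 10, 13, 3, 1]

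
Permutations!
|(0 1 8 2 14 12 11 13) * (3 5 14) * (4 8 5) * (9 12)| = |(0 1 5 14 9 12 11 13)(2 3 4 8)| = 8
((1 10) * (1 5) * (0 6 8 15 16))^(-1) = (0 16 15 8 6)(1 5 10) = [16, 5, 2, 3, 4, 10, 0, 7, 6, 9, 1, 11, 12, 13, 14, 8, 15]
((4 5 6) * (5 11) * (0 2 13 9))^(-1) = (0 9 13 2)(4 6 5 11) = [9, 1, 0, 3, 6, 11, 5, 7, 8, 13, 10, 4, 12, 2]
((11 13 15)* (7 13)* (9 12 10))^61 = (7 13 15 11)(9 12 10) = [0, 1, 2, 3, 4, 5, 6, 13, 8, 12, 9, 7, 10, 15, 14, 11]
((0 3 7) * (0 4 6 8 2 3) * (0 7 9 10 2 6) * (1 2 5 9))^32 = (0 4 7)(1 3 2)(5 10 9) = [4, 3, 1, 2, 7, 10, 6, 0, 8, 5, 9]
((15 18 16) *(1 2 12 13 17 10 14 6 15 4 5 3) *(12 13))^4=(1 10 18 3 17 15 5 13 6 4 2 14 16)=[0, 10, 14, 17, 2, 13, 4, 7, 8, 9, 18, 11, 12, 6, 16, 5, 1, 15, 3]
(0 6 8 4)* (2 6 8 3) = (0 8 4)(2 6 3) = [8, 1, 6, 2, 0, 5, 3, 7, 4]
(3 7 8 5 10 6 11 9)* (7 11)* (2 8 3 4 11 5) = (2 8)(3 5 10 6 7)(4 11 9) = [0, 1, 8, 5, 11, 10, 7, 3, 2, 4, 6, 9]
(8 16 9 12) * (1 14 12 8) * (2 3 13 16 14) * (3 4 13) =(1 2 4 13 16 9 8 14 12) =[0, 2, 4, 3, 13, 5, 6, 7, 14, 8, 10, 11, 1, 16, 12, 15, 9]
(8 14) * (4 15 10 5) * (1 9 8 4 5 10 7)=(1 9 8 14 4 15 7)=[0, 9, 2, 3, 15, 5, 6, 1, 14, 8, 10, 11, 12, 13, 4, 7]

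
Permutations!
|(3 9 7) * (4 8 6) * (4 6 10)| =3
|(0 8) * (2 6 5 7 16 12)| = |(0 8)(2 6 5 7 16 12)| = 6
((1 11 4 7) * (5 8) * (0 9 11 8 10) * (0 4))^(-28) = (0 11 9)(1 5 4)(7 8 10) = [11, 5, 2, 3, 1, 4, 6, 8, 10, 0, 7, 9]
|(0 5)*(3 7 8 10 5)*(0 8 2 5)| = |(0 3 7 2 5 8 10)| = 7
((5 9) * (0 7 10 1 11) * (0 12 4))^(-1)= [4, 10, 2, 3, 12, 9, 6, 0, 8, 5, 7, 1, 11]= (0 4 12 11 1 10 7)(5 9)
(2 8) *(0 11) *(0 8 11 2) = (0 2 11 8) = [2, 1, 11, 3, 4, 5, 6, 7, 0, 9, 10, 8]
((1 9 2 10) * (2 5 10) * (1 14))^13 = (1 10 9 14 5) = [0, 10, 2, 3, 4, 1, 6, 7, 8, 14, 9, 11, 12, 13, 5]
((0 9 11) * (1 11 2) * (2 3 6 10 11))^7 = (0 9 3 6 10 11)(1 2) = [9, 2, 1, 6, 4, 5, 10, 7, 8, 3, 11, 0]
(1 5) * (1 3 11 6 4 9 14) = (1 5 3 11 6 4 9 14) = [0, 5, 2, 11, 9, 3, 4, 7, 8, 14, 10, 6, 12, 13, 1]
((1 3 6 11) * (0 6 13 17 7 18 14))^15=(0 13)(1 18)(3 14)(6 17)(7 11)=[13, 18, 2, 14, 4, 5, 17, 11, 8, 9, 10, 7, 12, 0, 3, 15, 16, 6, 1]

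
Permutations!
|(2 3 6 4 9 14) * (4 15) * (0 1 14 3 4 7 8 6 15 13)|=|(0 1 14 2 4 9 3 15 7 8 6 13)|=12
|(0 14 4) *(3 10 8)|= 3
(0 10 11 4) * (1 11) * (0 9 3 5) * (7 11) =(0 10 1 7 11 4 9 3 5) =[10, 7, 2, 5, 9, 0, 6, 11, 8, 3, 1, 4]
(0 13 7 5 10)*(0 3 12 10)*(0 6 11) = (0 13 7 5 6 11)(3 12 10) = [13, 1, 2, 12, 4, 6, 11, 5, 8, 9, 3, 0, 10, 7]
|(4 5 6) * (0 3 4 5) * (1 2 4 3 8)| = 10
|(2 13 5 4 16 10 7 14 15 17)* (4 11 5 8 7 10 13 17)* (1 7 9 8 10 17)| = 10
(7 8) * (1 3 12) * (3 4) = (1 4 3 12)(7 8) = [0, 4, 2, 12, 3, 5, 6, 8, 7, 9, 10, 11, 1]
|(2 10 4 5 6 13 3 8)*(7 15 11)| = 24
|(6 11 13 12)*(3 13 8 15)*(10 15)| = |(3 13 12 6 11 8 10 15)| = 8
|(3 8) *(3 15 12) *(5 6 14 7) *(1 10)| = 4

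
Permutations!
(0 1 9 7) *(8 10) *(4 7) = [1, 9, 2, 3, 7, 5, 6, 0, 10, 4, 8] = (0 1 9 4 7)(8 10)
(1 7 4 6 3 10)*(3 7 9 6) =(1 9 6 7 4 3 10) =[0, 9, 2, 10, 3, 5, 7, 4, 8, 6, 1]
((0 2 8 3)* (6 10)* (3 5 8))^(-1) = (0 3 2)(5 8)(6 10) = [3, 1, 0, 2, 4, 8, 10, 7, 5, 9, 6]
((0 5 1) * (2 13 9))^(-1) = (0 1 5)(2 9 13) = [1, 5, 9, 3, 4, 0, 6, 7, 8, 13, 10, 11, 12, 2]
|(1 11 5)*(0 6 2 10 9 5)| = |(0 6 2 10 9 5 1 11)| = 8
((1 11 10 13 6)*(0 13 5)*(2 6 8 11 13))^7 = (0 10 8 1 2 5 11 13 6) = [10, 2, 5, 3, 4, 11, 0, 7, 1, 9, 8, 13, 12, 6]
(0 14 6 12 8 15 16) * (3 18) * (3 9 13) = (0 14 6 12 8 15 16)(3 18 9 13) = [14, 1, 2, 18, 4, 5, 12, 7, 15, 13, 10, 11, 8, 3, 6, 16, 0, 17, 9]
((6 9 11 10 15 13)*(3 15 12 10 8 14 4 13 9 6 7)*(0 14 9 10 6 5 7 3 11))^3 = [13, 1, 2, 12, 15, 8, 11, 9, 14, 4, 5, 0, 7, 10, 3, 6] = (0 13 10 5 8 14 3 12 7 9 4 15 6 11)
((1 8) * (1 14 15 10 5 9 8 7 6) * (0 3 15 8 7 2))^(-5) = (0 9)(1 10)(2 5)(3 7)(6 15)(8 14) = [9, 10, 5, 7, 4, 2, 15, 3, 14, 0, 1, 11, 12, 13, 8, 6]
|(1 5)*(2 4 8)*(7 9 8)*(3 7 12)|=|(1 5)(2 4 12 3 7 9 8)|=14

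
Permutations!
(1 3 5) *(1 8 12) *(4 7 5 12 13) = (1 3 12)(4 7 5 8 13) = [0, 3, 2, 12, 7, 8, 6, 5, 13, 9, 10, 11, 1, 4]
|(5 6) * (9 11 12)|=6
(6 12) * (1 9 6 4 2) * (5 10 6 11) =(1 9 11 5 10 6 12 4 2) =[0, 9, 1, 3, 2, 10, 12, 7, 8, 11, 6, 5, 4]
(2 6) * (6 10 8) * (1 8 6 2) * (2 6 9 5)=(1 8 6)(2 10 9 5)=[0, 8, 10, 3, 4, 2, 1, 7, 6, 5, 9]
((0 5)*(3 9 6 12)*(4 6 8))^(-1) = (0 5)(3 12 6 4 8 9) = [5, 1, 2, 12, 8, 0, 4, 7, 9, 3, 10, 11, 6]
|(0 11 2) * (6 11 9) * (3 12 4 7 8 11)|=10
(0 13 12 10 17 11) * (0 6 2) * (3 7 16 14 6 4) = (0 13 12 10 17 11 4 3 7 16 14 6 2) = [13, 1, 0, 7, 3, 5, 2, 16, 8, 9, 17, 4, 10, 12, 6, 15, 14, 11]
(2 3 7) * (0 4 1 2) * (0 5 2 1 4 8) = [8, 1, 3, 7, 4, 2, 6, 5, 0] = (0 8)(2 3 7 5)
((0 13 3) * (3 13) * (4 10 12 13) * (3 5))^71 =(0 3 5)(4 13 12 10) =[3, 1, 2, 5, 13, 0, 6, 7, 8, 9, 4, 11, 10, 12]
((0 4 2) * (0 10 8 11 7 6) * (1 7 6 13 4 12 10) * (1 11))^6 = (0 13 12 4 10 2 8 11 1 6 7) = [13, 6, 8, 3, 10, 5, 7, 0, 11, 9, 2, 1, 4, 12]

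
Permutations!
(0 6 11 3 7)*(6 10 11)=(0 10 11 3 7)=[10, 1, 2, 7, 4, 5, 6, 0, 8, 9, 11, 3]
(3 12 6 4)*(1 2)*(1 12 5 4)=(1 2 12 6)(3 5 4)=[0, 2, 12, 5, 3, 4, 1, 7, 8, 9, 10, 11, 6]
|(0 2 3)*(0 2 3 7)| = 4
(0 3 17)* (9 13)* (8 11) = (0 3 17)(8 11)(9 13) = [3, 1, 2, 17, 4, 5, 6, 7, 11, 13, 10, 8, 12, 9, 14, 15, 16, 0]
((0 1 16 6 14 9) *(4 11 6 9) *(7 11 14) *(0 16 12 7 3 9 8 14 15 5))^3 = [7, 11, 2, 8, 0, 12, 16, 3, 15, 14, 10, 9, 6, 13, 5, 1, 4] = (0 7 3 8 15 1 11 9 14 5 12 6 16 4)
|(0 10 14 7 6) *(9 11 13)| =|(0 10 14 7 6)(9 11 13)| =15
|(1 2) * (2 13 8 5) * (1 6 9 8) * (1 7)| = 15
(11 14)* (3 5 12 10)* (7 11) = (3 5 12 10)(7 11 14) = [0, 1, 2, 5, 4, 12, 6, 11, 8, 9, 3, 14, 10, 13, 7]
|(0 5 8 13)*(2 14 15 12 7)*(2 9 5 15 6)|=24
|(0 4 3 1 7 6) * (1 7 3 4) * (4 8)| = |(0 1 3 7 6)(4 8)| = 10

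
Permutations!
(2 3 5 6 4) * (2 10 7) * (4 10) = [0, 1, 3, 5, 4, 6, 10, 2, 8, 9, 7] = (2 3 5 6 10 7)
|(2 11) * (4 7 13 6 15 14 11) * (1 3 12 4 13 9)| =|(1 3 12 4 7 9)(2 13 6 15 14 11)| =6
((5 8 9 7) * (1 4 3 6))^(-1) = (1 6 3 4)(5 7 9 8) = [0, 6, 2, 4, 1, 7, 3, 9, 5, 8]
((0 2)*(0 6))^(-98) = [2, 1, 6, 3, 4, 5, 0] = (0 2 6)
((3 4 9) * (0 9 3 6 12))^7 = (0 12 6 9)(3 4) = [12, 1, 2, 4, 3, 5, 9, 7, 8, 0, 10, 11, 6]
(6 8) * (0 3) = (0 3)(6 8) = [3, 1, 2, 0, 4, 5, 8, 7, 6]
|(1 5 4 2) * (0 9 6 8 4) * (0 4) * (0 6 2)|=6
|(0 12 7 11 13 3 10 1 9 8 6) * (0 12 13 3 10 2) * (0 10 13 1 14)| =|(0 1 9 8 6 12 7 11 3 2 10 14)| =12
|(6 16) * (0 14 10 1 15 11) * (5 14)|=14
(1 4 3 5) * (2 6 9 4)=(1 2 6 9 4 3 5)=[0, 2, 6, 5, 3, 1, 9, 7, 8, 4]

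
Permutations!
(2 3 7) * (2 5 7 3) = (5 7) = [0, 1, 2, 3, 4, 7, 6, 5]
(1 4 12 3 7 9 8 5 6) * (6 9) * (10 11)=[0, 4, 2, 7, 12, 9, 1, 6, 5, 8, 11, 10, 3]=(1 4 12 3 7 6)(5 9 8)(10 11)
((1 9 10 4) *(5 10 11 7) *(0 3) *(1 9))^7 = (0 3)(4 9 11 7 5 10) = [3, 1, 2, 0, 9, 10, 6, 5, 8, 11, 4, 7]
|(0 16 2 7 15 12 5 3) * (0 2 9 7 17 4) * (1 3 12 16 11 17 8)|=|(0 11 17 4)(1 3 2 8)(5 12)(7 15 16 9)|=4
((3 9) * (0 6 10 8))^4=(10)=[0, 1, 2, 3, 4, 5, 6, 7, 8, 9, 10]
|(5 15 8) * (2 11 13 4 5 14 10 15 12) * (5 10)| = |(2 11 13 4 10 15 8 14 5 12)| = 10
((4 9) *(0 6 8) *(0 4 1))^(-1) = (0 1 9 4 8 6) = [1, 9, 2, 3, 8, 5, 0, 7, 6, 4]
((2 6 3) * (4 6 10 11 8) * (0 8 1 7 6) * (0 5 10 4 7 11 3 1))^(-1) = (0 11 1 6 7 8)(2 3 10 5 4) = [11, 6, 3, 10, 2, 4, 7, 8, 0, 9, 5, 1]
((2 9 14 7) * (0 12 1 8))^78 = (0 1)(2 14)(7 9)(8 12) = [1, 0, 14, 3, 4, 5, 6, 9, 12, 7, 10, 11, 8, 13, 2]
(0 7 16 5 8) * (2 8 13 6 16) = (0 7 2 8)(5 13 6 16) = [7, 1, 8, 3, 4, 13, 16, 2, 0, 9, 10, 11, 12, 6, 14, 15, 5]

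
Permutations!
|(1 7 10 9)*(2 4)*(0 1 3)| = 6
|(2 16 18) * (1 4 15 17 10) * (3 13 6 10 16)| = |(1 4 15 17 16 18 2 3 13 6 10)| = 11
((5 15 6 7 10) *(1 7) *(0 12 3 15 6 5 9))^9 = (0 9 10 7 1 6 5 15 3 12) = [9, 6, 2, 12, 4, 15, 5, 1, 8, 10, 7, 11, 0, 13, 14, 3]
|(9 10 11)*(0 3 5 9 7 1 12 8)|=|(0 3 5 9 10 11 7 1 12 8)|=10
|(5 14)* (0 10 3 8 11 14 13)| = 8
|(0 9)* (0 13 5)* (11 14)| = 4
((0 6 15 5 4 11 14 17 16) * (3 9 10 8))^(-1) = [16, 1, 2, 8, 5, 15, 0, 7, 10, 3, 9, 4, 12, 13, 11, 6, 17, 14] = (0 16 17 14 11 4 5 15 6)(3 8 10 9)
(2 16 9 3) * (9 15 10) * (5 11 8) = (2 16 15 10 9 3)(5 11 8) = [0, 1, 16, 2, 4, 11, 6, 7, 5, 3, 9, 8, 12, 13, 14, 10, 15]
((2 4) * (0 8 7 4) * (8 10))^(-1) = (0 2 4 7 8 10) = [2, 1, 4, 3, 7, 5, 6, 8, 10, 9, 0]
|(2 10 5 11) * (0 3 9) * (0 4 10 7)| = 9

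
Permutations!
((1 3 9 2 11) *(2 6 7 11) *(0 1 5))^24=(11)=[0, 1, 2, 3, 4, 5, 6, 7, 8, 9, 10, 11]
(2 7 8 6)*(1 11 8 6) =(1 11 8)(2 7 6) =[0, 11, 7, 3, 4, 5, 2, 6, 1, 9, 10, 8]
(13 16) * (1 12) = (1 12)(13 16) = [0, 12, 2, 3, 4, 5, 6, 7, 8, 9, 10, 11, 1, 16, 14, 15, 13]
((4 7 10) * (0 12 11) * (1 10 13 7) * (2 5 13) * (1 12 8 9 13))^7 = (0 1 9 4 7 11 5 8 10 13 12 2) = [1, 9, 0, 3, 7, 8, 6, 11, 10, 4, 13, 5, 2, 12]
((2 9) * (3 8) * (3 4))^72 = (9) = [0, 1, 2, 3, 4, 5, 6, 7, 8, 9]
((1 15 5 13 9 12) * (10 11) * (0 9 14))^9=(0 9 12 1 15 5 13 14)(10 11)=[9, 15, 2, 3, 4, 13, 6, 7, 8, 12, 11, 10, 1, 14, 0, 5]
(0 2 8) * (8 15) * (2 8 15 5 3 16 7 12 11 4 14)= (0 8)(2 5 3 16 7 12 11 4 14)= [8, 1, 5, 16, 14, 3, 6, 12, 0, 9, 10, 4, 11, 13, 2, 15, 7]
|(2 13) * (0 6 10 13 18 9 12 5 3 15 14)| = 12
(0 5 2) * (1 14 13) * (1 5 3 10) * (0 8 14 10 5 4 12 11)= [3, 10, 8, 5, 12, 2, 6, 7, 14, 9, 1, 0, 11, 4, 13]= (0 3 5 2 8 14 13 4 12 11)(1 10)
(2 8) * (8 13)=(2 13 8)=[0, 1, 13, 3, 4, 5, 6, 7, 2, 9, 10, 11, 12, 8]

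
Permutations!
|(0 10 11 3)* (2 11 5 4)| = 7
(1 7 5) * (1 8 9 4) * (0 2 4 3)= (0 2 4 1 7 5 8 9 3)= [2, 7, 4, 0, 1, 8, 6, 5, 9, 3]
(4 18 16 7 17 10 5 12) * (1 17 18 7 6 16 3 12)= [0, 17, 2, 12, 7, 1, 16, 18, 8, 9, 5, 11, 4, 13, 14, 15, 6, 10, 3]= (1 17 10 5)(3 12 4 7 18)(6 16)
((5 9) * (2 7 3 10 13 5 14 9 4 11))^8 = [0, 1, 2, 3, 4, 5, 6, 7, 8, 9, 10, 11, 12, 13, 14] = (14)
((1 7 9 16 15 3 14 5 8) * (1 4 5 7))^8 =[0, 1, 2, 7, 8, 4, 6, 16, 5, 15, 10, 11, 12, 13, 9, 14, 3] =(3 7 16)(4 8 5)(9 15 14)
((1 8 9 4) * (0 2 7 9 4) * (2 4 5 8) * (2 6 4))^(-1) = (0 9 7 2)(1 4 6)(5 8) = [9, 4, 0, 3, 6, 8, 1, 2, 5, 7]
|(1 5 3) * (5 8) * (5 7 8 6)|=4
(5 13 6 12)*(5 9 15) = (5 13 6 12 9 15) = [0, 1, 2, 3, 4, 13, 12, 7, 8, 15, 10, 11, 9, 6, 14, 5]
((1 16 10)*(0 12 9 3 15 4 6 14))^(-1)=(0 14 6 4 15 3 9 12)(1 10 16)=[14, 10, 2, 9, 15, 5, 4, 7, 8, 12, 16, 11, 0, 13, 6, 3, 1]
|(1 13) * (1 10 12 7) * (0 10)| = 6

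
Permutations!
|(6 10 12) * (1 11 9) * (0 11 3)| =15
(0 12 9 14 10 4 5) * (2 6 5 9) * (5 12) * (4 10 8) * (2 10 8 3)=(0 5)(2 6 12 10 8 4 9 14 3)=[5, 1, 6, 2, 9, 0, 12, 7, 4, 14, 8, 11, 10, 13, 3]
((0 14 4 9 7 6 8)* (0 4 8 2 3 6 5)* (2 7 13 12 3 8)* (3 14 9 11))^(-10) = (0 12 8 3 5 13 2 11 7 9 14 4 6) = [12, 1, 11, 5, 6, 13, 0, 9, 3, 14, 10, 7, 8, 2, 4]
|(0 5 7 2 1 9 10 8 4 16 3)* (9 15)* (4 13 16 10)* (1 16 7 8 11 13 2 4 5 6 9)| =|(0 6 9 5 8 2 16 3)(1 15)(4 10 11 13 7)| =40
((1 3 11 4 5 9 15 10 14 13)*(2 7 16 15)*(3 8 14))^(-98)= [0, 14, 16, 4, 9, 2, 6, 15, 13, 7, 11, 5, 12, 8, 1, 3, 10]= (1 14)(2 16 10 11 5)(3 4 9 7 15)(8 13)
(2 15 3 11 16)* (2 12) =(2 15 3 11 16 12) =[0, 1, 15, 11, 4, 5, 6, 7, 8, 9, 10, 16, 2, 13, 14, 3, 12]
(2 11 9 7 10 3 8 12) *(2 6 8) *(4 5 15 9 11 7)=(2 7 10 3)(4 5 15 9)(6 8 12)=[0, 1, 7, 2, 5, 15, 8, 10, 12, 4, 3, 11, 6, 13, 14, 9]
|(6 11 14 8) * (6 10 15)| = 6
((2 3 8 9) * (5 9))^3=(2 5 3 9 8)=[0, 1, 5, 9, 4, 3, 6, 7, 2, 8]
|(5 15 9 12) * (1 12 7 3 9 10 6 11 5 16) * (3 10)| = 24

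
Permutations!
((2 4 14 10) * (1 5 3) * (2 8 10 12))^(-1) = (1 3 5)(2 12 14 4)(8 10) = [0, 3, 12, 5, 2, 1, 6, 7, 10, 9, 8, 11, 14, 13, 4]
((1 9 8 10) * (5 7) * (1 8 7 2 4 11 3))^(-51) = (1 4 7 3 2 9 11 5)(8 10) = [0, 4, 9, 2, 7, 1, 6, 3, 10, 11, 8, 5]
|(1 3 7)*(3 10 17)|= 5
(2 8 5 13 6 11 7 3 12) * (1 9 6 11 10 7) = (1 9 6 10 7 3 12 2 8 5 13 11) = [0, 9, 8, 12, 4, 13, 10, 3, 5, 6, 7, 1, 2, 11]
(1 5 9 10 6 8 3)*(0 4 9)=[4, 5, 2, 1, 9, 0, 8, 7, 3, 10, 6]=(0 4 9 10 6 8 3 1 5)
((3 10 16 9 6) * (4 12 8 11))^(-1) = [0, 1, 2, 6, 11, 5, 9, 7, 12, 16, 3, 8, 4, 13, 14, 15, 10] = (3 6 9 16 10)(4 11 8 12)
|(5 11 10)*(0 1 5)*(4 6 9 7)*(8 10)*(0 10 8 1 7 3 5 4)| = |(0 7)(1 4 6 9 3 5 11)| = 14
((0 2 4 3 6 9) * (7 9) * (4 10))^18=(0 10 3 7)(2 4 6 9)=[10, 1, 4, 7, 6, 5, 9, 0, 8, 2, 3]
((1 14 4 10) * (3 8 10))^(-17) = [0, 14, 2, 8, 3, 5, 6, 7, 10, 9, 1, 11, 12, 13, 4] = (1 14 4 3 8 10)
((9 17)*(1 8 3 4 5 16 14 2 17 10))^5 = (1 16 10 5 9 4 17 3 2 8 14) = [0, 16, 8, 2, 17, 9, 6, 7, 14, 4, 5, 11, 12, 13, 1, 15, 10, 3]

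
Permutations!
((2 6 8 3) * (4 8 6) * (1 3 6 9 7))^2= (1 2 8 9)(3 4 6 7)= [0, 2, 8, 4, 6, 5, 7, 3, 9, 1]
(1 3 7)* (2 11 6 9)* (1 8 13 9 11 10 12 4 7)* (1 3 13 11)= (1 13 9 2 10 12 4 7 8 11 6)= [0, 13, 10, 3, 7, 5, 1, 8, 11, 2, 12, 6, 4, 9]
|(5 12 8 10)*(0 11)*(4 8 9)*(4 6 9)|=10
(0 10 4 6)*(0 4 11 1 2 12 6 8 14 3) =(0 10 11 1 2 12 6 4 8 14 3) =[10, 2, 12, 0, 8, 5, 4, 7, 14, 9, 11, 1, 6, 13, 3]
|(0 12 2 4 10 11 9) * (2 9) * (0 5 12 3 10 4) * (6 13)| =|(0 3 10 11 2)(5 12 9)(6 13)| =30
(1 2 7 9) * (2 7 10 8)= [0, 7, 10, 3, 4, 5, 6, 9, 2, 1, 8]= (1 7 9)(2 10 8)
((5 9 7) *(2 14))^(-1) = (2 14)(5 7 9) = [0, 1, 14, 3, 4, 7, 6, 9, 8, 5, 10, 11, 12, 13, 2]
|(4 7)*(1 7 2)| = 4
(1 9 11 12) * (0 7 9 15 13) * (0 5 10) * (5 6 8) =[7, 15, 2, 3, 4, 10, 8, 9, 5, 11, 0, 12, 1, 6, 14, 13] =(0 7 9 11 12 1 15 13 6 8 5 10)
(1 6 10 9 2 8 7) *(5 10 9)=(1 6 9 2 8 7)(5 10)=[0, 6, 8, 3, 4, 10, 9, 1, 7, 2, 5]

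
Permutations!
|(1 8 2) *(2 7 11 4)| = |(1 8 7 11 4 2)| = 6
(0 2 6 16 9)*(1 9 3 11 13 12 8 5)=(0 2 6 16 3 11 13 12 8 5 1 9)=[2, 9, 6, 11, 4, 1, 16, 7, 5, 0, 10, 13, 8, 12, 14, 15, 3]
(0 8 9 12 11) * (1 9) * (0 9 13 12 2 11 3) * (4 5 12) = (0 8 1 13 4 5 12 3)(2 11 9) = [8, 13, 11, 0, 5, 12, 6, 7, 1, 2, 10, 9, 3, 4]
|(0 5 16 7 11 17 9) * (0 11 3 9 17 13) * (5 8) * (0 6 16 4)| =|(17)(0 8 5 4)(3 9 11 13 6 16 7)| =28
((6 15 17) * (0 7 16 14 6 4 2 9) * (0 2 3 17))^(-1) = (0 15 6 14 16 7)(2 9)(3 4 17) = [15, 1, 9, 4, 17, 5, 14, 0, 8, 2, 10, 11, 12, 13, 16, 6, 7, 3]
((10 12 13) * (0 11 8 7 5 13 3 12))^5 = (0 13 7 11 10 5 8)(3 12) = [13, 1, 2, 12, 4, 8, 6, 11, 0, 9, 5, 10, 3, 7]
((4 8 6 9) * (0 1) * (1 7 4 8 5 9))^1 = (0 7 4 5 9 8 6 1) = [7, 0, 2, 3, 5, 9, 1, 4, 6, 8]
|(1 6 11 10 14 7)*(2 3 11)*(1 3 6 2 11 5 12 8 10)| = 28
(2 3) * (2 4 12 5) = (2 3 4 12 5) = [0, 1, 3, 4, 12, 2, 6, 7, 8, 9, 10, 11, 5]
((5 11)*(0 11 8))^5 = (0 11 5 8) = [11, 1, 2, 3, 4, 8, 6, 7, 0, 9, 10, 5]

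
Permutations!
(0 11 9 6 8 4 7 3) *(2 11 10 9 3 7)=(0 10 9 6 8 4 2 11 3)=[10, 1, 11, 0, 2, 5, 8, 7, 4, 6, 9, 3]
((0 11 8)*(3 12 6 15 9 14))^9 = (3 15)(6 14)(9 12) = [0, 1, 2, 15, 4, 5, 14, 7, 8, 12, 10, 11, 9, 13, 6, 3]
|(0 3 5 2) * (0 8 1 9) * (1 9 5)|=|(0 3 1 5 2 8 9)|=7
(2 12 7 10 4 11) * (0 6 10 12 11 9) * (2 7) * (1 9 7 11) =(0 6 10 4 7 12 2 1 9) =[6, 9, 1, 3, 7, 5, 10, 12, 8, 0, 4, 11, 2]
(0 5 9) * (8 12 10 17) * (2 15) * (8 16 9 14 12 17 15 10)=[5, 1, 10, 3, 4, 14, 6, 7, 17, 0, 15, 11, 8, 13, 12, 2, 9, 16]=(0 5 14 12 8 17 16 9)(2 10 15)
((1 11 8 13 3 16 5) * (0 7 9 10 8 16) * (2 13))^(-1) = [3, 5, 8, 13, 4, 16, 6, 0, 10, 7, 9, 1, 12, 2, 14, 15, 11] = (0 3 13 2 8 10 9 7)(1 5 16 11)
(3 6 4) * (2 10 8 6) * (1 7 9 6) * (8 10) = (10)(1 7 9 6 4 3 2 8) = [0, 7, 8, 2, 3, 5, 4, 9, 1, 6, 10]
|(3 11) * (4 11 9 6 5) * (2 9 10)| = |(2 9 6 5 4 11 3 10)| = 8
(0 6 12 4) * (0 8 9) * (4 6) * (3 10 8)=(0 4 3 10 8 9)(6 12)=[4, 1, 2, 10, 3, 5, 12, 7, 9, 0, 8, 11, 6]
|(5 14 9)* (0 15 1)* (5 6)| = 12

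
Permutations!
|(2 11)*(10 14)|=|(2 11)(10 14)|=2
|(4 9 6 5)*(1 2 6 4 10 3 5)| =6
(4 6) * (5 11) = (4 6)(5 11) = [0, 1, 2, 3, 6, 11, 4, 7, 8, 9, 10, 5]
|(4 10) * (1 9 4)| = |(1 9 4 10)| = 4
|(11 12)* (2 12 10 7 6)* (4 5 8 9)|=12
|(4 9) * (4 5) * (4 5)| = 2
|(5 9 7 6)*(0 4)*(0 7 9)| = |(9)(0 4 7 6 5)| = 5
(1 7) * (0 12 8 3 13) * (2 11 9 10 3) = (0 12 8 2 11 9 10 3 13)(1 7) = [12, 7, 11, 13, 4, 5, 6, 1, 2, 10, 3, 9, 8, 0]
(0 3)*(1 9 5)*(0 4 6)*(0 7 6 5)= (0 3 4 5 1 9)(6 7)= [3, 9, 2, 4, 5, 1, 7, 6, 8, 0]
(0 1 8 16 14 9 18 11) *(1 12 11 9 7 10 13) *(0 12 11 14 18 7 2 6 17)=[11, 8, 6, 3, 4, 5, 17, 10, 16, 7, 13, 12, 14, 1, 2, 15, 18, 0, 9]=(0 11 12 14 2 6 17)(1 8 16 18 9 7 10 13)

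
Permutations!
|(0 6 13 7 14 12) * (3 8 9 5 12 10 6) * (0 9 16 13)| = |(0 3 8 16 13 7 14 10 6)(5 12 9)| = 9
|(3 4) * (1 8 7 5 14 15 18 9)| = 8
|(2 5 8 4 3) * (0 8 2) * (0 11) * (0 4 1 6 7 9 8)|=30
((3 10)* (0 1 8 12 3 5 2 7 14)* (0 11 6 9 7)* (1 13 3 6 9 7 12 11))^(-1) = (0 2 5 10 3 13)(1 14 7 6 12 9 11 8) = [2, 14, 5, 13, 4, 10, 12, 6, 1, 11, 3, 8, 9, 0, 7]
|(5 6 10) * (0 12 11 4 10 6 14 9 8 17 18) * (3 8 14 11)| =|(0 12 3 8 17 18)(4 10 5 11)(9 14)| =12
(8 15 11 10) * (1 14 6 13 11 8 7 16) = (1 14 6 13 11 10 7 16)(8 15) = [0, 14, 2, 3, 4, 5, 13, 16, 15, 9, 7, 10, 12, 11, 6, 8, 1]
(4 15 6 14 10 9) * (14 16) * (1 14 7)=[0, 14, 2, 3, 15, 5, 16, 1, 8, 4, 9, 11, 12, 13, 10, 6, 7]=(1 14 10 9 4 15 6 16 7)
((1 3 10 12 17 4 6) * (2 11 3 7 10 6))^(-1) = (1 6 3 11 2 4 17 12 10 7) = [0, 6, 4, 11, 17, 5, 3, 1, 8, 9, 7, 2, 10, 13, 14, 15, 16, 12]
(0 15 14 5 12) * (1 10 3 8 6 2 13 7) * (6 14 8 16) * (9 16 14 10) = (0 15 8 10 3 14 5 12)(1 9 16 6 2 13 7) = [15, 9, 13, 14, 4, 12, 2, 1, 10, 16, 3, 11, 0, 7, 5, 8, 6]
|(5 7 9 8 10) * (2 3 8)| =|(2 3 8 10 5 7 9)| =7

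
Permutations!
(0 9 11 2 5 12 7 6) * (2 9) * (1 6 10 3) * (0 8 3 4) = (0 2 5 12 7 10 4)(1 6 8 3)(9 11) = [2, 6, 5, 1, 0, 12, 8, 10, 3, 11, 4, 9, 7]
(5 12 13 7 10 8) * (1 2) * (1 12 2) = (2 12 13 7 10 8 5) = [0, 1, 12, 3, 4, 2, 6, 10, 5, 9, 8, 11, 13, 7]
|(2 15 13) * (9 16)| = |(2 15 13)(9 16)| = 6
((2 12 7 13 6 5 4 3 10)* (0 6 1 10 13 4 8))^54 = (0 5)(1 3 7 2)(4 12 10 13)(6 8) = [5, 3, 1, 7, 12, 0, 8, 2, 6, 9, 13, 11, 10, 4]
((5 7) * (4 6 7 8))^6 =(4 6 7 5 8) =[0, 1, 2, 3, 6, 8, 7, 5, 4]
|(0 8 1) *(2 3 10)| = 3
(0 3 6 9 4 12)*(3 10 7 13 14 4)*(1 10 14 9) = [14, 10, 2, 6, 12, 5, 1, 13, 8, 3, 7, 11, 0, 9, 4] = (0 14 4 12)(1 10 7 13 9 3 6)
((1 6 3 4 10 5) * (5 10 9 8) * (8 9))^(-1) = (10)(1 5 8 4 3 6) = [0, 5, 2, 6, 3, 8, 1, 7, 4, 9, 10]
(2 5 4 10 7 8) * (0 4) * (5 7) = (0 4 10 5)(2 7 8) = [4, 1, 7, 3, 10, 0, 6, 8, 2, 9, 5]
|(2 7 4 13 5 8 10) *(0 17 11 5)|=|(0 17 11 5 8 10 2 7 4 13)|=10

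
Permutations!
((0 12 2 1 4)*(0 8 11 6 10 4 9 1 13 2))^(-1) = [12, 9, 13, 3, 10, 5, 11, 7, 4, 1, 6, 8, 0, 2] = (0 12)(1 9)(2 13)(4 10 6 11 8)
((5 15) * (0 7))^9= (0 7)(5 15)= [7, 1, 2, 3, 4, 15, 6, 0, 8, 9, 10, 11, 12, 13, 14, 5]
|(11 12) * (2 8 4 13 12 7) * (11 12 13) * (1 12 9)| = 15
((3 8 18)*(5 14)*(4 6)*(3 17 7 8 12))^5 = (3 12)(4 6)(5 14)(7 8 18 17) = [0, 1, 2, 12, 6, 14, 4, 8, 18, 9, 10, 11, 3, 13, 5, 15, 16, 7, 17]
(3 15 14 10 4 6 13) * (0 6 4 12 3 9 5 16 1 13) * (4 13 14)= (0 6)(1 14 10 12 3 15 4 13 9 5 16)= [6, 14, 2, 15, 13, 16, 0, 7, 8, 5, 12, 11, 3, 9, 10, 4, 1]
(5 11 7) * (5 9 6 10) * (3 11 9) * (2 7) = (2 7 3 11)(5 9 6 10) = [0, 1, 7, 11, 4, 9, 10, 3, 8, 6, 5, 2]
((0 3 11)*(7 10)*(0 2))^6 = (0 11)(2 3) = [11, 1, 3, 2, 4, 5, 6, 7, 8, 9, 10, 0]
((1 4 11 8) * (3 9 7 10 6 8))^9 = (11) = [0, 1, 2, 3, 4, 5, 6, 7, 8, 9, 10, 11]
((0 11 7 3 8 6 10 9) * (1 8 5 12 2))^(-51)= [6, 5, 3, 0, 4, 11, 2, 9, 12, 8, 1, 10, 7]= (0 6 2 3)(1 5 11 10)(7 9 8 12)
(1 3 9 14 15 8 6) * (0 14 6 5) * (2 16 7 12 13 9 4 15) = (0 14 2 16 7 12 13 9 6 1 3 4 15 8 5) = [14, 3, 16, 4, 15, 0, 1, 12, 5, 6, 10, 11, 13, 9, 2, 8, 7]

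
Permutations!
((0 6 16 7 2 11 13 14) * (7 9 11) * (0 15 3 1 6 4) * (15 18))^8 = (1 15 14 11 16)(3 18 13 9 6) = [0, 15, 2, 18, 4, 5, 3, 7, 8, 6, 10, 16, 12, 9, 11, 14, 1, 17, 13]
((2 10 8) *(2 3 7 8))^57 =(2 10) =[0, 1, 10, 3, 4, 5, 6, 7, 8, 9, 2]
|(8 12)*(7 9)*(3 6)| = 2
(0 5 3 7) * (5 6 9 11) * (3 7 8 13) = [6, 1, 2, 8, 4, 7, 9, 0, 13, 11, 10, 5, 12, 3] = (0 6 9 11 5 7)(3 8 13)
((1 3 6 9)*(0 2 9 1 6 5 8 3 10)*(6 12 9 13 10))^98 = (0 13)(2 10)(3 8 5) = [13, 1, 10, 8, 4, 3, 6, 7, 5, 9, 2, 11, 12, 0]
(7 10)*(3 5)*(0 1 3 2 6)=[1, 3, 6, 5, 4, 2, 0, 10, 8, 9, 7]=(0 1 3 5 2 6)(7 10)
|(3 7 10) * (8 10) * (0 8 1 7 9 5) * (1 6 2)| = |(0 8 10 3 9 5)(1 7 6 2)| = 12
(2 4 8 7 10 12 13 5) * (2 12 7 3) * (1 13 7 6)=(1 13 5 12 7 10 6)(2 4 8 3)=[0, 13, 4, 2, 8, 12, 1, 10, 3, 9, 6, 11, 7, 5]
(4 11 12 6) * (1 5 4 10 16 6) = (1 5 4 11 12)(6 10 16) = [0, 5, 2, 3, 11, 4, 10, 7, 8, 9, 16, 12, 1, 13, 14, 15, 6]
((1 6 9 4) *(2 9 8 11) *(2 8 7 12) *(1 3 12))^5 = [0, 7, 2, 3, 4, 5, 1, 6, 11, 9, 10, 8, 12] = (12)(1 7 6)(8 11)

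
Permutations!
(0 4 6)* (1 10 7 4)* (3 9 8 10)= (0 1 3 9 8 10 7 4 6)= [1, 3, 2, 9, 6, 5, 0, 4, 10, 8, 7]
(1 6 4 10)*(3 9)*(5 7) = (1 6 4 10)(3 9)(5 7) = [0, 6, 2, 9, 10, 7, 4, 5, 8, 3, 1]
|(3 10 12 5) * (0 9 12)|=6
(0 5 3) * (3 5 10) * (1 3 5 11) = (0 10 5 11 1 3) = [10, 3, 2, 0, 4, 11, 6, 7, 8, 9, 5, 1]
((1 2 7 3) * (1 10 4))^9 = (1 3)(2 10)(4 7) = [0, 3, 10, 1, 7, 5, 6, 4, 8, 9, 2]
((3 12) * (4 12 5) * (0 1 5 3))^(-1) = [12, 0, 2, 3, 5, 1, 6, 7, 8, 9, 10, 11, 4] = (0 12 4 5 1)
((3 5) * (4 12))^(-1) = [0, 1, 2, 5, 12, 3, 6, 7, 8, 9, 10, 11, 4] = (3 5)(4 12)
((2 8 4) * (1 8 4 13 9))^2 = [0, 13, 2, 3, 4, 5, 6, 7, 9, 8, 10, 11, 12, 1] = (1 13)(8 9)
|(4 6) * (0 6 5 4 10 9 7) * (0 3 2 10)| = |(0 6)(2 10 9 7 3)(4 5)| = 10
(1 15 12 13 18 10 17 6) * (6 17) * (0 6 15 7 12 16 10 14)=(0 6 1 7 12 13 18 14)(10 15 16)=[6, 7, 2, 3, 4, 5, 1, 12, 8, 9, 15, 11, 13, 18, 0, 16, 10, 17, 14]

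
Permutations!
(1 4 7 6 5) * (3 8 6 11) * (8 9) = (1 4 7 11 3 9 8 6 5) = [0, 4, 2, 9, 7, 1, 5, 11, 6, 8, 10, 3]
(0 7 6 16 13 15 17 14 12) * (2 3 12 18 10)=(0 7 6 16 13 15 17 14 18 10 2 3 12)=[7, 1, 3, 12, 4, 5, 16, 6, 8, 9, 2, 11, 0, 15, 18, 17, 13, 14, 10]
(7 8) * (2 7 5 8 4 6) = (2 7 4 6)(5 8) = [0, 1, 7, 3, 6, 8, 2, 4, 5]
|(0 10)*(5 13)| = |(0 10)(5 13)| = 2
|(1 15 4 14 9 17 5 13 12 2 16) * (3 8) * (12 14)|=30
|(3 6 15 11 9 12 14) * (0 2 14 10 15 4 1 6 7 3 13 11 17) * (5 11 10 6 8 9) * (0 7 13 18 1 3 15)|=78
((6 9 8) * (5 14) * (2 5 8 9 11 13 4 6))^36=[0, 1, 2, 3, 4, 5, 6, 7, 8, 9, 10, 11, 12, 13, 14]=(14)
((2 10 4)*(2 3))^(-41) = [0, 1, 3, 4, 10, 5, 6, 7, 8, 9, 2] = (2 3 4 10)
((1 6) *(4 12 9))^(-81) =[0, 6, 2, 3, 4, 5, 1, 7, 8, 9, 10, 11, 12] =(12)(1 6)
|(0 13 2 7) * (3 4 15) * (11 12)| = 12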